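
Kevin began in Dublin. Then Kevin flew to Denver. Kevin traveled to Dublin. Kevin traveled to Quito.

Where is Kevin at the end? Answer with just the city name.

Answer: Quito

Derivation:
Tracking Kevin's location:
Start: Kevin is in Dublin.
After move 1: Dublin -> Denver. Kevin is in Denver.
After move 2: Denver -> Dublin. Kevin is in Dublin.
After move 3: Dublin -> Quito. Kevin is in Quito.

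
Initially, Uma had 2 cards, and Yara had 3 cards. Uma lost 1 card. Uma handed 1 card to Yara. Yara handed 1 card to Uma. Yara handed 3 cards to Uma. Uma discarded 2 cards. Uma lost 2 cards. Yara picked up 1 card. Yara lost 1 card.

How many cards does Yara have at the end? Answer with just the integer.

Tracking counts step by step:
Start: Uma=2, Yara=3
Event 1 (Uma -1): Uma: 2 -> 1. State: Uma=1, Yara=3
Event 2 (Uma -> Yara, 1): Uma: 1 -> 0, Yara: 3 -> 4. State: Uma=0, Yara=4
Event 3 (Yara -> Uma, 1): Yara: 4 -> 3, Uma: 0 -> 1. State: Uma=1, Yara=3
Event 4 (Yara -> Uma, 3): Yara: 3 -> 0, Uma: 1 -> 4. State: Uma=4, Yara=0
Event 5 (Uma -2): Uma: 4 -> 2. State: Uma=2, Yara=0
Event 6 (Uma -2): Uma: 2 -> 0. State: Uma=0, Yara=0
Event 7 (Yara +1): Yara: 0 -> 1. State: Uma=0, Yara=1
Event 8 (Yara -1): Yara: 1 -> 0. State: Uma=0, Yara=0

Yara's final count: 0

Answer: 0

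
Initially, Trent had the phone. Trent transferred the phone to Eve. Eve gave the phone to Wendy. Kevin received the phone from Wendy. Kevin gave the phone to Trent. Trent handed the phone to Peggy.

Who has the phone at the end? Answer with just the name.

Answer: Peggy

Derivation:
Tracking the phone through each event:
Start: Trent has the phone.
After event 1: Eve has the phone.
After event 2: Wendy has the phone.
After event 3: Kevin has the phone.
After event 4: Trent has the phone.
After event 5: Peggy has the phone.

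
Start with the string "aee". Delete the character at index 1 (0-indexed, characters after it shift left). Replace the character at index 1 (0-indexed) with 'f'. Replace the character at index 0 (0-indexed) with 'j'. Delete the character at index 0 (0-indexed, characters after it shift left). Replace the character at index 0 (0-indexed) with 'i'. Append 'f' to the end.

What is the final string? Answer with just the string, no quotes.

Answer: if

Derivation:
Applying each edit step by step:
Start: "aee"
Op 1 (delete idx 1 = 'e'): "aee" -> "ae"
Op 2 (replace idx 1: 'e' -> 'f'): "ae" -> "af"
Op 3 (replace idx 0: 'a' -> 'j'): "af" -> "jf"
Op 4 (delete idx 0 = 'j'): "jf" -> "f"
Op 5 (replace idx 0: 'f' -> 'i'): "f" -> "i"
Op 6 (append 'f'): "i" -> "if"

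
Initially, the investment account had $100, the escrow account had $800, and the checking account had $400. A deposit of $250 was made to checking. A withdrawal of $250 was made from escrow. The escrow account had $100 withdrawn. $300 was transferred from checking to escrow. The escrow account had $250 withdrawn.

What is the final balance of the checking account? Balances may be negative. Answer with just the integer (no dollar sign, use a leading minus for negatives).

Answer: 350

Derivation:
Tracking account balances step by step:
Start: investment=100, escrow=800, checking=400
Event 1 (deposit 250 to checking): checking: 400 + 250 = 650. Balances: investment=100, escrow=800, checking=650
Event 2 (withdraw 250 from escrow): escrow: 800 - 250 = 550. Balances: investment=100, escrow=550, checking=650
Event 3 (withdraw 100 from escrow): escrow: 550 - 100 = 450. Balances: investment=100, escrow=450, checking=650
Event 4 (transfer 300 checking -> escrow): checking: 650 - 300 = 350, escrow: 450 + 300 = 750. Balances: investment=100, escrow=750, checking=350
Event 5 (withdraw 250 from escrow): escrow: 750 - 250 = 500. Balances: investment=100, escrow=500, checking=350

Final balance of checking: 350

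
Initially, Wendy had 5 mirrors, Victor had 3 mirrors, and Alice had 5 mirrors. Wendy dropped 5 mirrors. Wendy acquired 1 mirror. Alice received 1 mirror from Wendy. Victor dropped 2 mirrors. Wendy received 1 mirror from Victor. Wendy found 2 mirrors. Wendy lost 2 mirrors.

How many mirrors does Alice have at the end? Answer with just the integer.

Answer: 6

Derivation:
Tracking counts step by step:
Start: Wendy=5, Victor=3, Alice=5
Event 1 (Wendy -5): Wendy: 5 -> 0. State: Wendy=0, Victor=3, Alice=5
Event 2 (Wendy +1): Wendy: 0 -> 1. State: Wendy=1, Victor=3, Alice=5
Event 3 (Wendy -> Alice, 1): Wendy: 1 -> 0, Alice: 5 -> 6. State: Wendy=0, Victor=3, Alice=6
Event 4 (Victor -2): Victor: 3 -> 1. State: Wendy=0, Victor=1, Alice=6
Event 5 (Victor -> Wendy, 1): Victor: 1 -> 0, Wendy: 0 -> 1. State: Wendy=1, Victor=0, Alice=6
Event 6 (Wendy +2): Wendy: 1 -> 3. State: Wendy=3, Victor=0, Alice=6
Event 7 (Wendy -2): Wendy: 3 -> 1. State: Wendy=1, Victor=0, Alice=6

Alice's final count: 6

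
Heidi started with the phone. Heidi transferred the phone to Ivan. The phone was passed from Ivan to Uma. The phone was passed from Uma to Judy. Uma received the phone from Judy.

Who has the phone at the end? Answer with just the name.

Tracking the phone through each event:
Start: Heidi has the phone.
After event 1: Ivan has the phone.
After event 2: Uma has the phone.
After event 3: Judy has the phone.
After event 4: Uma has the phone.

Answer: Uma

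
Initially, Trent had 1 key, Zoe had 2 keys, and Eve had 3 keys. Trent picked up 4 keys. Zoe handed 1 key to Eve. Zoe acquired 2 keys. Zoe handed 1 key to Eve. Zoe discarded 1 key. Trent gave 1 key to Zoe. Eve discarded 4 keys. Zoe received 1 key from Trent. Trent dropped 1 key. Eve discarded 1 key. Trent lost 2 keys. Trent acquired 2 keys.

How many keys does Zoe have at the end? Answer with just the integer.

Tracking counts step by step:
Start: Trent=1, Zoe=2, Eve=3
Event 1 (Trent +4): Trent: 1 -> 5. State: Trent=5, Zoe=2, Eve=3
Event 2 (Zoe -> Eve, 1): Zoe: 2 -> 1, Eve: 3 -> 4. State: Trent=5, Zoe=1, Eve=4
Event 3 (Zoe +2): Zoe: 1 -> 3. State: Trent=5, Zoe=3, Eve=4
Event 4 (Zoe -> Eve, 1): Zoe: 3 -> 2, Eve: 4 -> 5. State: Trent=5, Zoe=2, Eve=5
Event 5 (Zoe -1): Zoe: 2 -> 1. State: Trent=5, Zoe=1, Eve=5
Event 6 (Trent -> Zoe, 1): Trent: 5 -> 4, Zoe: 1 -> 2. State: Trent=4, Zoe=2, Eve=5
Event 7 (Eve -4): Eve: 5 -> 1. State: Trent=4, Zoe=2, Eve=1
Event 8 (Trent -> Zoe, 1): Trent: 4 -> 3, Zoe: 2 -> 3. State: Trent=3, Zoe=3, Eve=1
Event 9 (Trent -1): Trent: 3 -> 2. State: Trent=2, Zoe=3, Eve=1
Event 10 (Eve -1): Eve: 1 -> 0. State: Trent=2, Zoe=3, Eve=0
Event 11 (Trent -2): Trent: 2 -> 0. State: Trent=0, Zoe=3, Eve=0
Event 12 (Trent +2): Trent: 0 -> 2. State: Trent=2, Zoe=3, Eve=0

Zoe's final count: 3

Answer: 3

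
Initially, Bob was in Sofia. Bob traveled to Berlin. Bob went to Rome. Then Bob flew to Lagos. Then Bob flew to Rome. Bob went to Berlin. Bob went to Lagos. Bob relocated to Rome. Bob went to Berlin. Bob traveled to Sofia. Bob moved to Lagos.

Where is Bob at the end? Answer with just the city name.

Tracking Bob's location:
Start: Bob is in Sofia.
After move 1: Sofia -> Berlin. Bob is in Berlin.
After move 2: Berlin -> Rome. Bob is in Rome.
After move 3: Rome -> Lagos. Bob is in Lagos.
After move 4: Lagos -> Rome. Bob is in Rome.
After move 5: Rome -> Berlin. Bob is in Berlin.
After move 6: Berlin -> Lagos. Bob is in Lagos.
After move 7: Lagos -> Rome. Bob is in Rome.
After move 8: Rome -> Berlin. Bob is in Berlin.
After move 9: Berlin -> Sofia. Bob is in Sofia.
After move 10: Sofia -> Lagos. Bob is in Lagos.

Answer: Lagos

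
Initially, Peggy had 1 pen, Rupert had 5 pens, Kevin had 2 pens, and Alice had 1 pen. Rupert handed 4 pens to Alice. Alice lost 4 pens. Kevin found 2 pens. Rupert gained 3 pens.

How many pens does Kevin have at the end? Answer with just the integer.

Tracking counts step by step:
Start: Peggy=1, Rupert=5, Kevin=2, Alice=1
Event 1 (Rupert -> Alice, 4): Rupert: 5 -> 1, Alice: 1 -> 5. State: Peggy=1, Rupert=1, Kevin=2, Alice=5
Event 2 (Alice -4): Alice: 5 -> 1. State: Peggy=1, Rupert=1, Kevin=2, Alice=1
Event 3 (Kevin +2): Kevin: 2 -> 4. State: Peggy=1, Rupert=1, Kevin=4, Alice=1
Event 4 (Rupert +3): Rupert: 1 -> 4. State: Peggy=1, Rupert=4, Kevin=4, Alice=1

Kevin's final count: 4

Answer: 4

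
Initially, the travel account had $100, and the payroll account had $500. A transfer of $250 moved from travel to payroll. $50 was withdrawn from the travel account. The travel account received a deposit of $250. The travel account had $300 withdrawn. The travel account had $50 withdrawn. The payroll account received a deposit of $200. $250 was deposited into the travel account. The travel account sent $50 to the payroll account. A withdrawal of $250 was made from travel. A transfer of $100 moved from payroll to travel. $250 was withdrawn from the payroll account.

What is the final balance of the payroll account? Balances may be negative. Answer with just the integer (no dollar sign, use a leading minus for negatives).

Answer: 650

Derivation:
Tracking account balances step by step:
Start: travel=100, payroll=500
Event 1 (transfer 250 travel -> payroll): travel: 100 - 250 = -150, payroll: 500 + 250 = 750. Balances: travel=-150, payroll=750
Event 2 (withdraw 50 from travel): travel: -150 - 50 = -200. Balances: travel=-200, payroll=750
Event 3 (deposit 250 to travel): travel: -200 + 250 = 50. Balances: travel=50, payroll=750
Event 4 (withdraw 300 from travel): travel: 50 - 300 = -250. Balances: travel=-250, payroll=750
Event 5 (withdraw 50 from travel): travel: -250 - 50 = -300. Balances: travel=-300, payroll=750
Event 6 (deposit 200 to payroll): payroll: 750 + 200 = 950. Balances: travel=-300, payroll=950
Event 7 (deposit 250 to travel): travel: -300 + 250 = -50. Balances: travel=-50, payroll=950
Event 8 (transfer 50 travel -> payroll): travel: -50 - 50 = -100, payroll: 950 + 50 = 1000. Balances: travel=-100, payroll=1000
Event 9 (withdraw 250 from travel): travel: -100 - 250 = -350. Balances: travel=-350, payroll=1000
Event 10 (transfer 100 payroll -> travel): payroll: 1000 - 100 = 900, travel: -350 + 100 = -250. Balances: travel=-250, payroll=900
Event 11 (withdraw 250 from payroll): payroll: 900 - 250 = 650. Balances: travel=-250, payroll=650

Final balance of payroll: 650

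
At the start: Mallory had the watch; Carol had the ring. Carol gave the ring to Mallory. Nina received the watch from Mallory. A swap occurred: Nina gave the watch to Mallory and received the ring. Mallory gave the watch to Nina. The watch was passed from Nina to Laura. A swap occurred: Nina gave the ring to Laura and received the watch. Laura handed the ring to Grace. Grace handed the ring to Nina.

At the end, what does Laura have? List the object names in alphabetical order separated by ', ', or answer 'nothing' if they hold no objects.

Answer: nothing

Derivation:
Tracking all object holders:
Start: watch:Mallory, ring:Carol
Event 1 (give ring: Carol -> Mallory). State: watch:Mallory, ring:Mallory
Event 2 (give watch: Mallory -> Nina). State: watch:Nina, ring:Mallory
Event 3 (swap watch<->ring: now watch:Mallory, ring:Nina). State: watch:Mallory, ring:Nina
Event 4 (give watch: Mallory -> Nina). State: watch:Nina, ring:Nina
Event 5 (give watch: Nina -> Laura). State: watch:Laura, ring:Nina
Event 6 (swap ring<->watch: now ring:Laura, watch:Nina). State: watch:Nina, ring:Laura
Event 7 (give ring: Laura -> Grace). State: watch:Nina, ring:Grace
Event 8 (give ring: Grace -> Nina). State: watch:Nina, ring:Nina

Final state: watch:Nina, ring:Nina
Laura holds: (nothing).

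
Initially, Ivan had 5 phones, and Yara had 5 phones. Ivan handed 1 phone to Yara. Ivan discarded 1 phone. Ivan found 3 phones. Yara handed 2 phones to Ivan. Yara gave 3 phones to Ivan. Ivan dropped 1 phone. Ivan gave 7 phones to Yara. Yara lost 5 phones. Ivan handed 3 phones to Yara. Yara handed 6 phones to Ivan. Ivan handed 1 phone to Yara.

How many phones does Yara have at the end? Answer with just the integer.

Tracking counts step by step:
Start: Ivan=5, Yara=5
Event 1 (Ivan -> Yara, 1): Ivan: 5 -> 4, Yara: 5 -> 6. State: Ivan=4, Yara=6
Event 2 (Ivan -1): Ivan: 4 -> 3. State: Ivan=3, Yara=6
Event 3 (Ivan +3): Ivan: 3 -> 6. State: Ivan=6, Yara=6
Event 4 (Yara -> Ivan, 2): Yara: 6 -> 4, Ivan: 6 -> 8. State: Ivan=8, Yara=4
Event 5 (Yara -> Ivan, 3): Yara: 4 -> 1, Ivan: 8 -> 11. State: Ivan=11, Yara=1
Event 6 (Ivan -1): Ivan: 11 -> 10. State: Ivan=10, Yara=1
Event 7 (Ivan -> Yara, 7): Ivan: 10 -> 3, Yara: 1 -> 8. State: Ivan=3, Yara=8
Event 8 (Yara -5): Yara: 8 -> 3. State: Ivan=3, Yara=3
Event 9 (Ivan -> Yara, 3): Ivan: 3 -> 0, Yara: 3 -> 6. State: Ivan=0, Yara=6
Event 10 (Yara -> Ivan, 6): Yara: 6 -> 0, Ivan: 0 -> 6. State: Ivan=6, Yara=0
Event 11 (Ivan -> Yara, 1): Ivan: 6 -> 5, Yara: 0 -> 1. State: Ivan=5, Yara=1

Yara's final count: 1

Answer: 1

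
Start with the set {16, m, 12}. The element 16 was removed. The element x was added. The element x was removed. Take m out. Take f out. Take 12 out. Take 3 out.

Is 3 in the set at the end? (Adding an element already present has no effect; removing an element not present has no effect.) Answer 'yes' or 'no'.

Tracking the set through each operation:
Start: {12, 16, m}
Event 1 (remove 16): removed. Set: {12, m}
Event 2 (add x): added. Set: {12, m, x}
Event 3 (remove x): removed. Set: {12, m}
Event 4 (remove m): removed. Set: {12}
Event 5 (remove f): not present, no change. Set: {12}
Event 6 (remove 12): removed. Set: {}
Event 7 (remove 3): not present, no change. Set: {}

Final set: {} (size 0)
3 is NOT in the final set.

Answer: no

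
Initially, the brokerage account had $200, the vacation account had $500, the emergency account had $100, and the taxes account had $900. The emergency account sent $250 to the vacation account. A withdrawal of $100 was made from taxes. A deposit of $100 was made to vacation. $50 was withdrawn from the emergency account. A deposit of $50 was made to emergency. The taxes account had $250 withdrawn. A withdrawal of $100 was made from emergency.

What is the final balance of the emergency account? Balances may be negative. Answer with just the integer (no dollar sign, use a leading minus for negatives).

Answer: -250

Derivation:
Tracking account balances step by step:
Start: brokerage=200, vacation=500, emergency=100, taxes=900
Event 1 (transfer 250 emergency -> vacation): emergency: 100 - 250 = -150, vacation: 500 + 250 = 750. Balances: brokerage=200, vacation=750, emergency=-150, taxes=900
Event 2 (withdraw 100 from taxes): taxes: 900 - 100 = 800. Balances: brokerage=200, vacation=750, emergency=-150, taxes=800
Event 3 (deposit 100 to vacation): vacation: 750 + 100 = 850. Balances: brokerage=200, vacation=850, emergency=-150, taxes=800
Event 4 (withdraw 50 from emergency): emergency: -150 - 50 = -200. Balances: brokerage=200, vacation=850, emergency=-200, taxes=800
Event 5 (deposit 50 to emergency): emergency: -200 + 50 = -150. Balances: brokerage=200, vacation=850, emergency=-150, taxes=800
Event 6 (withdraw 250 from taxes): taxes: 800 - 250 = 550. Balances: brokerage=200, vacation=850, emergency=-150, taxes=550
Event 7 (withdraw 100 from emergency): emergency: -150 - 100 = -250. Balances: brokerage=200, vacation=850, emergency=-250, taxes=550

Final balance of emergency: -250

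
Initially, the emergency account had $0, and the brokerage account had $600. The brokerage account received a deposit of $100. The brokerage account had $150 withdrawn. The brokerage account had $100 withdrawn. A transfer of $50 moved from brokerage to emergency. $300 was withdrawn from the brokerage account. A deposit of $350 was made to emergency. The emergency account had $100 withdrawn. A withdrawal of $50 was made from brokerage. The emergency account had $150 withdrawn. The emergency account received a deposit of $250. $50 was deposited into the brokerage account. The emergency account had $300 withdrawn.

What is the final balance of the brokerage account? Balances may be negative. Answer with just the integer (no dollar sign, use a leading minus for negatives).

Tracking account balances step by step:
Start: emergency=0, brokerage=600
Event 1 (deposit 100 to brokerage): brokerage: 600 + 100 = 700. Balances: emergency=0, brokerage=700
Event 2 (withdraw 150 from brokerage): brokerage: 700 - 150 = 550. Balances: emergency=0, brokerage=550
Event 3 (withdraw 100 from brokerage): brokerage: 550 - 100 = 450. Balances: emergency=0, brokerage=450
Event 4 (transfer 50 brokerage -> emergency): brokerage: 450 - 50 = 400, emergency: 0 + 50 = 50. Balances: emergency=50, brokerage=400
Event 5 (withdraw 300 from brokerage): brokerage: 400 - 300 = 100. Balances: emergency=50, brokerage=100
Event 6 (deposit 350 to emergency): emergency: 50 + 350 = 400. Balances: emergency=400, brokerage=100
Event 7 (withdraw 100 from emergency): emergency: 400 - 100 = 300. Balances: emergency=300, brokerage=100
Event 8 (withdraw 50 from brokerage): brokerage: 100 - 50 = 50. Balances: emergency=300, brokerage=50
Event 9 (withdraw 150 from emergency): emergency: 300 - 150 = 150. Balances: emergency=150, brokerage=50
Event 10 (deposit 250 to emergency): emergency: 150 + 250 = 400. Balances: emergency=400, brokerage=50
Event 11 (deposit 50 to brokerage): brokerage: 50 + 50 = 100. Balances: emergency=400, brokerage=100
Event 12 (withdraw 300 from emergency): emergency: 400 - 300 = 100. Balances: emergency=100, brokerage=100

Final balance of brokerage: 100

Answer: 100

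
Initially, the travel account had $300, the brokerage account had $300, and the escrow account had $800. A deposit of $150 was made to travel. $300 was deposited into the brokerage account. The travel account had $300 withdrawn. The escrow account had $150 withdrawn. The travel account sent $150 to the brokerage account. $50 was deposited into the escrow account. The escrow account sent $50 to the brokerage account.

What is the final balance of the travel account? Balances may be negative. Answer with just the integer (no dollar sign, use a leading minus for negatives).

Answer: 0

Derivation:
Tracking account balances step by step:
Start: travel=300, brokerage=300, escrow=800
Event 1 (deposit 150 to travel): travel: 300 + 150 = 450. Balances: travel=450, brokerage=300, escrow=800
Event 2 (deposit 300 to brokerage): brokerage: 300 + 300 = 600. Balances: travel=450, brokerage=600, escrow=800
Event 3 (withdraw 300 from travel): travel: 450 - 300 = 150. Balances: travel=150, brokerage=600, escrow=800
Event 4 (withdraw 150 from escrow): escrow: 800 - 150 = 650. Balances: travel=150, brokerage=600, escrow=650
Event 5 (transfer 150 travel -> brokerage): travel: 150 - 150 = 0, brokerage: 600 + 150 = 750. Balances: travel=0, brokerage=750, escrow=650
Event 6 (deposit 50 to escrow): escrow: 650 + 50 = 700. Balances: travel=0, brokerage=750, escrow=700
Event 7 (transfer 50 escrow -> brokerage): escrow: 700 - 50 = 650, brokerage: 750 + 50 = 800. Balances: travel=0, brokerage=800, escrow=650

Final balance of travel: 0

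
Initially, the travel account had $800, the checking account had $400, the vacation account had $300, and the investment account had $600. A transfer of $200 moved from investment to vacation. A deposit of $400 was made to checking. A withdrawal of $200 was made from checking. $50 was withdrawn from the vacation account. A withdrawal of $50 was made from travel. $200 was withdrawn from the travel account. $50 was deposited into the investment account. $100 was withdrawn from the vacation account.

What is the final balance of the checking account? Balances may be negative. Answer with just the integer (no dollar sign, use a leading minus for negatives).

Answer: 600

Derivation:
Tracking account balances step by step:
Start: travel=800, checking=400, vacation=300, investment=600
Event 1 (transfer 200 investment -> vacation): investment: 600 - 200 = 400, vacation: 300 + 200 = 500. Balances: travel=800, checking=400, vacation=500, investment=400
Event 2 (deposit 400 to checking): checking: 400 + 400 = 800. Balances: travel=800, checking=800, vacation=500, investment=400
Event 3 (withdraw 200 from checking): checking: 800 - 200 = 600. Balances: travel=800, checking=600, vacation=500, investment=400
Event 4 (withdraw 50 from vacation): vacation: 500 - 50 = 450. Balances: travel=800, checking=600, vacation=450, investment=400
Event 5 (withdraw 50 from travel): travel: 800 - 50 = 750. Balances: travel=750, checking=600, vacation=450, investment=400
Event 6 (withdraw 200 from travel): travel: 750 - 200 = 550. Balances: travel=550, checking=600, vacation=450, investment=400
Event 7 (deposit 50 to investment): investment: 400 + 50 = 450. Balances: travel=550, checking=600, vacation=450, investment=450
Event 8 (withdraw 100 from vacation): vacation: 450 - 100 = 350. Balances: travel=550, checking=600, vacation=350, investment=450

Final balance of checking: 600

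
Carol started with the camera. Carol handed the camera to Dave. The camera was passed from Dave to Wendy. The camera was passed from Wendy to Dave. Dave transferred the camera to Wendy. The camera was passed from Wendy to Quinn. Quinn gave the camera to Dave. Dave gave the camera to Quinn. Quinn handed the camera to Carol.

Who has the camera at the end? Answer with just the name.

Tracking the camera through each event:
Start: Carol has the camera.
After event 1: Dave has the camera.
After event 2: Wendy has the camera.
After event 3: Dave has the camera.
After event 4: Wendy has the camera.
After event 5: Quinn has the camera.
After event 6: Dave has the camera.
After event 7: Quinn has the camera.
After event 8: Carol has the camera.

Answer: Carol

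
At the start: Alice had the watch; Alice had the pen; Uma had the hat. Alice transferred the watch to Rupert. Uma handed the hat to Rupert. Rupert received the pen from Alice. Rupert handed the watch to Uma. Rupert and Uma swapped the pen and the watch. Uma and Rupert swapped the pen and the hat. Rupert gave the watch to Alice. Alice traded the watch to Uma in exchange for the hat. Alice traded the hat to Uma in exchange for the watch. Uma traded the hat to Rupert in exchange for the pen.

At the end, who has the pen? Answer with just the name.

Answer: Uma

Derivation:
Tracking all object holders:
Start: watch:Alice, pen:Alice, hat:Uma
Event 1 (give watch: Alice -> Rupert). State: watch:Rupert, pen:Alice, hat:Uma
Event 2 (give hat: Uma -> Rupert). State: watch:Rupert, pen:Alice, hat:Rupert
Event 3 (give pen: Alice -> Rupert). State: watch:Rupert, pen:Rupert, hat:Rupert
Event 4 (give watch: Rupert -> Uma). State: watch:Uma, pen:Rupert, hat:Rupert
Event 5 (swap pen<->watch: now pen:Uma, watch:Rupert). State: watch:Rupert, pen:Uma, hat:Rupert
Event 6 (swap pen<->hat: now pen:Rupert, hat:Uma). State: watch:Rupert, pen:Rupert, hat:Uma
Event 7 (give watch: Rupert -> Alice). State: watch:Alice, pen:Rupert, hat:Uma
Event 8 (swap watch<->hat: now watch:Uma, hat:Alice). State: watch:Uma, pen:Rupert, hat:Alice
Event 9 (swap hat<->watch: now hat:Uma, watch:Alice). State: watch:Alice, pen:Rupert, hat:Uma
Event 10 (swap hat<->pen: now hat:Rupert, pen:Uma). State: watch:Alice, pen:Uma, hat:Rupert

Final state: watch:Alice, pen:Uma, hat:Rupert
The pen is held by Uma.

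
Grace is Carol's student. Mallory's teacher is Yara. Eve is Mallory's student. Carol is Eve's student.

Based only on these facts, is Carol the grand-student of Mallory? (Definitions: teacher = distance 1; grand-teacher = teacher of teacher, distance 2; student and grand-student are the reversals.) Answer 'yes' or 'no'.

Reconstructing the teacher chain from the given facts:
  Yara -> Mallory -> Eve -> Carol -> Grace
(each arrow means 'teacher of the next')
Positions in the chain (0 = top):
  position of Yara: 0
  position of Mallory: 1
  position of Eve: 2
  position of Carol: 3
  position of Grace: 4

Carol is at position 3, Mallory is at position 1; signed distance (j - i) = -2.
'grand-student' requires j - i = -2. Actual distance is -2, so the relation HOLDS.

Answer: yes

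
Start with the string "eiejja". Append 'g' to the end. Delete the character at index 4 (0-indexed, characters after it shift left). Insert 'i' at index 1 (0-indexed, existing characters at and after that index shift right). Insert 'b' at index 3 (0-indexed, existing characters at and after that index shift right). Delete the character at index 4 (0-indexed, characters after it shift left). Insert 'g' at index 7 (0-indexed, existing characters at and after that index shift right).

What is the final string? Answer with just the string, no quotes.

Answer: eiibjagg

Derivation:
Applying each edit step by step:
Start: "eiejja"
Op 1 (append 'g'): "eiejja" -> "eiejjag"
Op 2 (delete idx 4 = 'j'): "eiejjag" -> "eiejag"
Op 3 (insert 'i' at idx 1): "eiejag" -> "eiiejag"
Op 4 (insert 'b' at idx 3): "eiiejag" -> "eiibejag"
Op 5 (delete idx 4 = 'e'): "eiibejag" -> "eiibjag"
Op 6 (insert 'g' at idx 7): "eiibjag" -> "eiibjagg"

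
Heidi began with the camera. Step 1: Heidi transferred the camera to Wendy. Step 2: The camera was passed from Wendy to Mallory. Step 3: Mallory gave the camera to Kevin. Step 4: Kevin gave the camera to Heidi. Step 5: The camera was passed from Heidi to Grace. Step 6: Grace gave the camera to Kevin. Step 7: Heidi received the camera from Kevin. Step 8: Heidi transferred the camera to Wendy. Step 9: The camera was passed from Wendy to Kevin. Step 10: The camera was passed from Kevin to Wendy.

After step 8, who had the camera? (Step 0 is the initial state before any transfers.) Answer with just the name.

Answer: Wendy

Derivation:
Tracking the camera holder through step 8:
After step 0 (start): Heidi
After step 1: Wendy
After step 2: Mallory
After step 3: Kevin
After step 4: Heidi
After step 5: Grace
After step 6: Kevin
After step 7: Heidi
After step 8: Wendy

At step 8, the holder is Wendy.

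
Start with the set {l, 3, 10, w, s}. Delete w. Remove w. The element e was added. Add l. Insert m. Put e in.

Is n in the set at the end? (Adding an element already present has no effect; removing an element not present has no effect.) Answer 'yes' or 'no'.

Tracking the set through each operation:
Start: {10, 3, l, s, w}
Event 1 (remove w): removed. Set: {10, 3, l, s}
Event 2 (remove w): not present, no change. Set: {10, 3, l, s}
Event 3 (add e): added. Set: {10, 3, e, l, s}
Event 4 (add l): already present, no change. Set: {10, 3, e, l, s}
Event 5 (add m): added. Set: {10, 3, e, l, m, s}
Event 6 (add e): already present, no change. Set: {10, 3, e, l, m, s}

Final set: {10, 3, e, l, m, s} (size 6)
n is NOT in the final set.

Answer: no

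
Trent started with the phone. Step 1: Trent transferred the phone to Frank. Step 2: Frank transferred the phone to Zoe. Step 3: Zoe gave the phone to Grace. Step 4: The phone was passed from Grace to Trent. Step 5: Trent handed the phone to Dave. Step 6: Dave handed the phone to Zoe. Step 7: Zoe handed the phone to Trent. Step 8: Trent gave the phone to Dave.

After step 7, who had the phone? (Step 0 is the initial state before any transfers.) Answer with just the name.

Answer: Trent

Derivation:
Tracking the phone holder through step 7:
After step 0 (start): Trent
After step 1: Frank
After step 2: Zoe
After step 3: Grace
After step 4: Trent
After step 5: Dave
After step 6: Zoe
After step 7: Trent

At step 7, the holder is Trent.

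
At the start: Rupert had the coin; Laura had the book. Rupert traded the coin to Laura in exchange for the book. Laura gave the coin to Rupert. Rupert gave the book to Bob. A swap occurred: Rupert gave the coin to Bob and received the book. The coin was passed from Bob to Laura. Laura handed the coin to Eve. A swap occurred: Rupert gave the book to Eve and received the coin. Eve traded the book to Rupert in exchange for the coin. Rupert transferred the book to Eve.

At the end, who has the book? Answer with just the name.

Tracking all object holders:
Start: coin:Rupert, book:Laura
Event 1 (swap coin<->book: now coin:Laura, book:Rupert). State: coin:Laura, book:Rupert
Event 2 (give coin: Laura -> Rupert). State: coin:Rupert, book:Rupert
Event 3 (give book: Rupert -> Bob). State: coin:Rupert, book:Bob
Event 4 (swap coin<->book: now coin:Bob, book:Rupert). State: coin:Bob, book:Rupert
Event 5 (give coin: Bob -> Laura). State: coin:Laura, book:Rupert
Event 6 (give coin: Laura -> Eve). State: coin:Eve, book:Rupert
Event 7 (swap book<->coin: now book:Eve, coin:Rupert). State: coin:Rupert, book:Eve
Event 8 (swap book<->coin: now book:Rupert, coin:Eve). State: coin:Eve, book:Rupert
Event 9 (give book: Rupert -> Eve). State: coin:Eve, book:Eve

Final state: coin:Eve, book:Eve
The book is held by Eve.

Answer: Eve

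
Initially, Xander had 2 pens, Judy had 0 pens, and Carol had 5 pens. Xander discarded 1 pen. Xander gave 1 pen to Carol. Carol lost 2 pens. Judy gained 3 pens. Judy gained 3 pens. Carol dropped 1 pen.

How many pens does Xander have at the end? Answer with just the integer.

Answer: 0

Derivation:
Tracking counts step by step:
Start: Xander=2, Judy=0, Carol=5
Event 1 (Xander -1): Xander: 2 -> 1. State: Xander=1, Judy=0, Carol=5
Event 2 (Xander -> Carol, 1): Xander: 1 -> 0, Carol: 5 -> 6. State: Xander=0, Judy=0, Carol=6
Event 3 (Carol -2): Carol: 6 -> 4. State: Xander=0, Judy=0, Carol=4
Event 4 (Judy +3): Judy: 0 -> 3. State: Xander=0, Judy=3, Carol=4
Event 5 (Judy +3): Judy: 3 -> 6. State: Xander=0, Judy=6, Carol=4
Event 6 (Carol -1): Carol: 4 -> 3. State: Xander=0, Judy=6, Carol=3

Xander's final count: 0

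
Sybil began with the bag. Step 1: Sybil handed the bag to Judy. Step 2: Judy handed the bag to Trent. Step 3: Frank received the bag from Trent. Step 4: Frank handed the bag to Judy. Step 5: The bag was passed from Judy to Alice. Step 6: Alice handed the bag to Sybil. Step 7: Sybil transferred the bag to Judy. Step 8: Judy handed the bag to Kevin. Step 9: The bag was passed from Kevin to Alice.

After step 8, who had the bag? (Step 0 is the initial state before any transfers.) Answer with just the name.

Tracking the bag holder through step 8:
After step 0 (start): Sybil
After step 1: Judy
After step 2: Trent
After step 3: Frank
After step 4: Judy
After step 5: Alice
After step 6: Sybil
After step 7: Judy
After step 8: Kevin

At step 8, the holder is Kevin.

Answer: Kevin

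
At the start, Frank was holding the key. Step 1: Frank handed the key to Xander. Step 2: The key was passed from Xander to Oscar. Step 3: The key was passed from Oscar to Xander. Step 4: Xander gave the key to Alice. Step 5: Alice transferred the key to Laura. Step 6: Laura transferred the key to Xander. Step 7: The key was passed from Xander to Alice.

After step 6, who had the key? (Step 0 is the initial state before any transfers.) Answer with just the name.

Answer: Xander

Derivation:
Tracking the key holder through step 6:
After step 0 (start): Frank
After step 1: Xander
After step 2: Oscar
After step 3: Xander
After step 4: Alice
After step 5: Laura
After step 6: Xander

At step 6, the holder is Xander.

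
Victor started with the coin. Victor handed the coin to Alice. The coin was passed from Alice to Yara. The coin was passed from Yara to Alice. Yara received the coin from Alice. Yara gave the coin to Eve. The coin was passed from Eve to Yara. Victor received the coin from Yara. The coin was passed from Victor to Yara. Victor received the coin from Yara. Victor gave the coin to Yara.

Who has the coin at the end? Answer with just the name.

Answer: Yara

Derivation:
Tracking the coin through each event:
Start: Victor has the coin.
After event 1: Alice has the coin.
After event 2: Yara has the coin.
After event 3: Alice has the coin.
After event 4: Yara has the coin.
After event 5: Eve has the coin.
After event 6: Yara has the coin.
After event 7: Victor has the coin.
After event 8: Yara has the coin.
After event 9: Victor has the coin.
After event 10: Yara has the coin.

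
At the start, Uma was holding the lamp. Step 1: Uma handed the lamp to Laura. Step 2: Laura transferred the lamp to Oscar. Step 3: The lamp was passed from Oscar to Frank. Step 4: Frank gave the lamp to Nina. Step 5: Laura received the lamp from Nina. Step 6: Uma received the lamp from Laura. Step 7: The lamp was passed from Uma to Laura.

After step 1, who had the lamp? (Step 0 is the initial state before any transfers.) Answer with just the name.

Answer: Laura

Derivation:
Tracking the lamp holder through step 1:
After step 0 (start): Uma
After step 1: Laura

At step 1, the holder is Laura.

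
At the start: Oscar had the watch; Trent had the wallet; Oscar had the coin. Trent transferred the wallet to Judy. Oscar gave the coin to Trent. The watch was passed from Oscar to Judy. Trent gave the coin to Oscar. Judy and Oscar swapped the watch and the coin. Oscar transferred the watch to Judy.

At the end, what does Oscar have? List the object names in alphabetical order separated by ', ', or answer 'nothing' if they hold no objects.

Answer: nothing

Derivation:
Tracking all object holders:
Start: watch:Oscar, wallet:Trent, coin:Oscar
Event 1 (give wallet: Trent -> Judy). State: watch:Oscar, wallet:Judy, coin:Oscar
Event 2 (give coin: Oscar -> Trent). State: watch:Oscar, wallet:Judy, coin:Trent
Event 3 (give watch: Oscar -> Judy). State: watch:Judy, wallet:Judy, coin:Trent
Event 4 (give coin: Trent -> Oscar). State: watch:Judy, wallet:Judy, coin:Oscar
Event 5 (swap watch<->coin: now watch:Oscar, coin:Judy). State: watch:Oscar, wallet:Judy, coin:Judy
Event 6 (give watch: Oscar -> Judy). State: watch:Judy, wallet:Judy, coin:Judy

Final state: watch:Judy, wallet:Judy, coin:Judy
Oscar holds: (nothing).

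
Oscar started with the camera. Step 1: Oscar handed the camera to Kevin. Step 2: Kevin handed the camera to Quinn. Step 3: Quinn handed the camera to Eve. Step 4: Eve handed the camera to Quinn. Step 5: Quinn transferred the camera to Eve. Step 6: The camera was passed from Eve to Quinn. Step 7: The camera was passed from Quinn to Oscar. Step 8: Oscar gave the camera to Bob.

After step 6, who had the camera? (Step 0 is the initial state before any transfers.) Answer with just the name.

Tracking the camera holder through step 6:
After step 0 (start): Oscar
After step 1: Kevin
After step 2: Quinn
After step 3: Eve
After step 4: Quinn
After step 5: Eve
After step 6: Quinn

At step 6, the holder is Quinn.

Answer: Quinn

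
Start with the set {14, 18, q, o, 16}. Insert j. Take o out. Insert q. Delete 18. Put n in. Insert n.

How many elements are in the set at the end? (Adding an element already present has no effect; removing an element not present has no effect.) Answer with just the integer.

Tracking the set through each operation:
Start: {14, 16, 18, o, q}
Event 1 (add j): added. Set: {14, 16, 18, j, o, q}
Event 2 (remove o): removed. Set: {14, 16, 18, j, q}
Event 3 (add q): already present, no change. Set: {14, 16, 18, j, q}
Event 4 (remove 18): removed. Set: {14, 16, j, q}
Event 5 (add n): added. Set: {14, 16, j, n, q}
Event 6 (add n): already present, no change. Set: {14, 16, j, n, q}

Final set: {14, 16, j, n, q} (size 5)

Answer: 5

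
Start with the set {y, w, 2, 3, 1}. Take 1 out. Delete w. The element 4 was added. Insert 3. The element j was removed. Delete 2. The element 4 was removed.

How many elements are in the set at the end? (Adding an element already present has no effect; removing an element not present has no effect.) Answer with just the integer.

Answer: 2

Derivation:
Tracking the set through each operation:
Start: {1, 2, 3, w, y}
Event 1 (remove 1): removed. Set: {2, 3, w, y}
Event 2 (remove w): removed. Set: {2, 3, y}
Event 3 (add 4): added. Set: {2, 3, 4, y}
Event 4 (add 3): already present, no change. Set: {2, 3, 4, y}
Event 5 (remove j): not present, no change. Set: {2, 3, 4, y}
Event 6 (remove 2): removed. Set: {3, 4, y}
Event 7 (remove 4): removed. Set: {3, y}

Final set: {3, y} (size 2)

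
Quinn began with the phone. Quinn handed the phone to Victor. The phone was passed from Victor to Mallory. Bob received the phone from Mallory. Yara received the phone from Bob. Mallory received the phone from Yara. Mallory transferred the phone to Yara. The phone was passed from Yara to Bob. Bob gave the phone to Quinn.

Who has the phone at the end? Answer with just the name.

Tracking the phone through each event:
Start: Quinn has the phone.
After event 1: Victor has the phone.
After event 2: Mallory has the phone.
After event 3: Bob has the phone.
After event 4: Yara has the phone.
After event 5: Mallory has the phone.
After event 6: Yara has the phone.
After event 7: Bob has the phone.
After event 8: Quinn has the phone.

Answer: Quinn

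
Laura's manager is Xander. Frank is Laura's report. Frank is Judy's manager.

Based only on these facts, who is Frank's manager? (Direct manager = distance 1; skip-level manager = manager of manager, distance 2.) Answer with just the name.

Reconstructing the manager chain from the given facts:
  Xander -> Laura -> Frank -> Judy
(each arrow means 'manager of the next')
Positions in the chain (0 = top):
  position of Xander: 0
  position of Laura: 1
  position of Frank: 2
  position of Judy: 3

Frank is at position 2; the manager is 1 step up the chain, i.e. position 1: Laura.

Answer: Laura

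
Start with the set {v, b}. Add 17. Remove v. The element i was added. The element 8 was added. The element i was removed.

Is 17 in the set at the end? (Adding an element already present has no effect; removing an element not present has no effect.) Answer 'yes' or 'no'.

Answer: yes

Derivation:
Tracking the set through each operation:
Start: {b, v}
Event 1 (add 17): added. Set: {17, b, v}
Event 2 (remove v): removed. Set: {17, b}
Event 3 (add i): added. Set: {17, b, i}
Event 4 (add 8): added. Set: {17, 8, b, i}
Event 5 (remove i): removed. Set: {17, 8, b}

Final set: {17, 8, b} (size 3)
17 is in the final set.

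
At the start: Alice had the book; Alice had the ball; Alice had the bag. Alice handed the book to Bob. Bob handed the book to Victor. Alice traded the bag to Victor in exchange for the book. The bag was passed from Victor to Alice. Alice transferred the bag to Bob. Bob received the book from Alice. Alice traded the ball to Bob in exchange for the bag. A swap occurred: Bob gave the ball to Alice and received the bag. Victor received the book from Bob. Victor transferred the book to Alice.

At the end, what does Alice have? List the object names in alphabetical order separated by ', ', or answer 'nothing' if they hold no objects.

Answer: ball, book

Derivation:
Tracking all object holders:
Start: book:Alice, ball:Alice, bag:Alice
Event 1 (give book: Alice -> Bob). State: book:Bob, ball:Alice, bag:Alice
Event 2 (give book: Bob -> Victor). State: book:Victor, ball:Alice, bag:Alice
Event 3 (swap bag<->book: now bag:Victor, book:Alice). State: book:Alice, ball:Alice, bag:Victor
Event 4 (give bag: Victor -> Alice). State: book:Alice, ball:Alice, bag:Alice
Event 5 (give bag: Alice -> Bob). State: book:Alice, ball:Alice, bag:Bob
Event 6 (give book: Alice -> Bob). State: book:Bob, ball:Alice, bag:Bob
Event 7 (swap ball<->bag: now ball:Bob, bag:Alice). State: book:Bob, ball:Bob, bag:Alice
Event 8 (swap ball<->bag: now ball:Alice, bag:Bob). State: book:Bob, ball:Alice, bag:Bob
Event 9 (give book: Bob -> Victor). State: book:Victor, ball:Alice, bag:Bob
Event 10 (give book: Victor -> Alice). State: book:Alice, ball:Alice, bag:Bob

Final state: book:Alice, ball:Alice, bag:Bob
Alice holds: ball, book.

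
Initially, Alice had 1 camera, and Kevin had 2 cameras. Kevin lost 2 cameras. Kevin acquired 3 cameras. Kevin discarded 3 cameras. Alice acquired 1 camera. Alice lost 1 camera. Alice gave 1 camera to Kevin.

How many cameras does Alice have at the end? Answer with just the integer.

Answer: 0

Derivation:
Tracking counts step by step:
Start: Alice=1, Kevin=2
Event 1 (Kevin -2): Kevin: 2 -> 0. State: Alice=1, Kevin=0
Event 2 (Kevin +3): Kevin: 0 -> 3. State: Alice=1, Kevin=3
Event 3 (Kevin -3): Kevin: 3 -> 0. State: Alice=1, Kevin=0
Event 4 (Alice +1): Alice: 1 -> 2. State: Alice=2, Kevin=0
Event 5 (Alice -1): Alice: 2 -> 1. State: Alice=1, Kevin=0
Event 6 (Alice -> Kevin, 1): Alice: 1 -> 0, Kevin: 0 -> 1. State: Alice=0, Kevin=1

Alice's final count: 0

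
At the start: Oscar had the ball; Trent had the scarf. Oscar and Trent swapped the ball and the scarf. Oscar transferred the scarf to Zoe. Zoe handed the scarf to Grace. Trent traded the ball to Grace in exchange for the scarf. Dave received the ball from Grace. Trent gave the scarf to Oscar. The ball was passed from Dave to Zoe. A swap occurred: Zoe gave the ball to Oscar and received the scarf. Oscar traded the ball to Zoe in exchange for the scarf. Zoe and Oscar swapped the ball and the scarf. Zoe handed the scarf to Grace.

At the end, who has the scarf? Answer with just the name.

Answer: Grace

Derivation:
Tracking all object holders:
Start: ball:Oscar, scarf:Trent
Event 1 (swap ball<->scarf: now ball:Trent, scarf:Oscar). State: ball:Trent, scarf:Oscar
Event 2 (give scarf: Oscar -> Zoe). State: ball:Trent, scarf:Zoe
Event 3 (give scarf: Zoe -> Grace). State: ball:Trent, scarf:Grace
Event 4 (swap ball<->scarf: now ball:Grace, scarf:Trent). State: ball:Grace, scarf:Trent
Event 5 (give ball: Grace -> Dave). State: ball:Dave, scarf:Trent
Event 6 (give scarf: Trent -> Oscar). State: ball:Dave, scarf:Oscar
Event 7 (give ball: Dave -> Zoe). State: ball:Zoe, scarf:Oscar
Event 8 (swap ball<->scarf: now ball:Oscar, scarf:Zoe). State: ball:Oscar, scarf:Zoe
Event 9 (swap ball<->scarf: now ball:Zoe, scarf:Oscar). State: ball:Zoe, scarf:Oscar
Event 10 (swap ball<->scarf: now ball:Oscar, scarf:Zoe). State: ball:Oscar, scarf:Zoe
Event 11 (give scarf: Zoe -> Grace). State: ball:Oscar, scarf:Grace

Final state: ball:Oscar, scarf:Grace
The scarf is held by Grace.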